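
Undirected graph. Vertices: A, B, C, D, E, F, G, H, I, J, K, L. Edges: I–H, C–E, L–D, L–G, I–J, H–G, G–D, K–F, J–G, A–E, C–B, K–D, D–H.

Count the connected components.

2

From A: component {A, B, C, E}.
From D: component {D, F, G, H, I, J, K, L}.
That's 2 components.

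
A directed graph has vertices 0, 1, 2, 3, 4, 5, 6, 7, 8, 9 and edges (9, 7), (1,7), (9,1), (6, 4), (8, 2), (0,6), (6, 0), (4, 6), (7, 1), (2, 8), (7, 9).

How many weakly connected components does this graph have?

From 0: component {0, 4, 6}.
From 1: component {1, 7, 9}.
From 2: component {2, 8}.
From 3: component {3}.
From 5: component {5}.
That's 5 components.

5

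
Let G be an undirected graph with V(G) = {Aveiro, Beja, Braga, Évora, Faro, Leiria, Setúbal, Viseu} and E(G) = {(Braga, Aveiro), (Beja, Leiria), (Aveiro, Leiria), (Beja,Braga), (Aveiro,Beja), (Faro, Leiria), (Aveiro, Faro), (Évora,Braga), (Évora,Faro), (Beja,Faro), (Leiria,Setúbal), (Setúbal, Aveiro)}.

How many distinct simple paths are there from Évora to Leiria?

23

Évora–Braga–Aveiro–Beja–Faro–Leiria
Évora–Braga–Aveiro–Beja–Leiria
Évora–Braga–Aveiro–Faro–Beja–Leiria
Évora–Braga–Aveiro–Faro–Leiria
Évora–Braga–Aveiro–Leiria
Évora–Braga–Aveiro–Setúbal–Leiria
Évora–Braga–Beja–Aveiro–Faro–Leiria
Évora–Braga–Beja–Aveiro–Leiria
... and 15 more.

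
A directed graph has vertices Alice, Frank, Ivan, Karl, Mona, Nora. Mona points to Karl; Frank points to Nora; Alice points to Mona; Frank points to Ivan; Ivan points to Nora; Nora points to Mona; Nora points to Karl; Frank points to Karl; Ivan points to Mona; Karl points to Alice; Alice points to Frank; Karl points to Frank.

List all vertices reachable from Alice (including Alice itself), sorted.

Alice, Frank, Ivan, Karl, Mona, Nora

Start at Alice.
Its neighbours: Frank, Mona.
Then their neighbours: Ivan, Karl, Nora.
Every vertex is now reached.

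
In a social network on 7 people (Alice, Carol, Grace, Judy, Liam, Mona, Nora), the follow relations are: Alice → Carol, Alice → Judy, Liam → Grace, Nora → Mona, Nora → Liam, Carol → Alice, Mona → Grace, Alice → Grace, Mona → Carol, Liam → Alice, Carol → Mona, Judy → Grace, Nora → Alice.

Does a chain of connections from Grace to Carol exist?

Grace has no outgoing edges, so nothing is reachable from it.

No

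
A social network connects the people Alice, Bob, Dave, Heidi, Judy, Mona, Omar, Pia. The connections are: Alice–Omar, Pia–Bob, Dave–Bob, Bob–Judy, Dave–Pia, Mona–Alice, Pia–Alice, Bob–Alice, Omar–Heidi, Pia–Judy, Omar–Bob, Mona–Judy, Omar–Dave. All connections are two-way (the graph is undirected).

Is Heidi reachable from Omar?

Yes

Explore from Omar.
Distance 1: reach Alice, Bob, Dave, Heidi.
Found Heidi.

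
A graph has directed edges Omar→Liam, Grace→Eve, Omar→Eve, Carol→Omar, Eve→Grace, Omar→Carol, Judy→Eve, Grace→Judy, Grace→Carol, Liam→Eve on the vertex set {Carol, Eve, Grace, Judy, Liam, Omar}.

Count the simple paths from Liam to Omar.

Liam→Eve→Grace→Carol→Omar

1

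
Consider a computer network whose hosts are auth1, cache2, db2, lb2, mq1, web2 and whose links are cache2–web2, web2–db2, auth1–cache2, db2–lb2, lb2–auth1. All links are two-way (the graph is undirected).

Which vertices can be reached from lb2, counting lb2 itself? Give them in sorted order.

Start at lb2.
Its neighbours: auth1, db2.
Then their neighbours: cache2, web2.
Nothing further is reachable.

auth1, cache2, db2, lb2, web2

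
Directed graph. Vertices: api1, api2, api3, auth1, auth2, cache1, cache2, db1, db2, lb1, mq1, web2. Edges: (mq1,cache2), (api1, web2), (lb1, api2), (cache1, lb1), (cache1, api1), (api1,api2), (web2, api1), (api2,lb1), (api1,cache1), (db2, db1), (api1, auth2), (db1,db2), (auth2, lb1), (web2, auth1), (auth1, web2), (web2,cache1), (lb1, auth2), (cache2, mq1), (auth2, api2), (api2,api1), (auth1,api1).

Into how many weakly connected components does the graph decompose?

4

From api1: component {api1, api2, auth1, auth2, cache1, lb1, web2}.
From api3: component {api3}.
From cache2: component {cache2, mq1}.
From db1: component {db1, db2}.
That's 4 components.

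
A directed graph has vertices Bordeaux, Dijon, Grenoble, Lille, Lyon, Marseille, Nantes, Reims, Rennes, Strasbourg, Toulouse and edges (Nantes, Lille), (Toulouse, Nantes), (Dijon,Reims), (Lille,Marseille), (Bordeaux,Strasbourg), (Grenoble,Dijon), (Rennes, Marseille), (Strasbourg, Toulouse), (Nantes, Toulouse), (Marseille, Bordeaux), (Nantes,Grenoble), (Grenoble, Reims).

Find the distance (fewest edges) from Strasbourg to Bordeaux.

5

Distance 0: Strasbourg.
Distance 1: Toulouse.
Distance 2: Nantes.
Distance 3: Grenoble, Lille.
Distance 4: Dijon, Marseille, Reims.
Distance 5: Bordeaux — contains Bordeaux.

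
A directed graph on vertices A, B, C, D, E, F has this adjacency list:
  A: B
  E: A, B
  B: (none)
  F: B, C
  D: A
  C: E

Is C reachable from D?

Explore from D.
Distance 1: reach A.
Distance 2: reach B.
The search from D is exhausted; no directed path reaches C.

No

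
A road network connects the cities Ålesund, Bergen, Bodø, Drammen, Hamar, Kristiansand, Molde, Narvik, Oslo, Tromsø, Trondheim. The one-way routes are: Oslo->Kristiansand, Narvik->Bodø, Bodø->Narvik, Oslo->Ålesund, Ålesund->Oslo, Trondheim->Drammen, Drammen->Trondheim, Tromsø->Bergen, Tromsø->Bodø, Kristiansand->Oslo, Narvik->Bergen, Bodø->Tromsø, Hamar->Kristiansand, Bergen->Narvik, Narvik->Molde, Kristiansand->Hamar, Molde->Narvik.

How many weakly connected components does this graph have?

3

From Ålesund: component {Ålesund, Hamar, Kristiansand, Oslo}.
From Bergen: component {Bergen, Bodø, Molde, Narvik, Tromsø}.
From Drammen: component {Drammen, Trondheim}.
That's 3 components.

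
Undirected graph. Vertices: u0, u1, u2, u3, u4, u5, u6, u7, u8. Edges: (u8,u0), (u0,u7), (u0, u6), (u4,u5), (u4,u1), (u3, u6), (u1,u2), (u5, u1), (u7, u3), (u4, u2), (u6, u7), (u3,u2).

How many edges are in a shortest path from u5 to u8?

Distance 0: u5.
Distance 1: u1, u4.
Distance 2: u2.
Distance 3: u3.
Distance 4: u6, u7.
Distance 5: u0.
Distance 6: u8 — contains u8.

6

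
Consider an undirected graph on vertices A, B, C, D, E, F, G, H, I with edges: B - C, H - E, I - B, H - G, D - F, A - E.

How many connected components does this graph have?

3

From A: component {A, E, G, H}.
From B: component {B, C, I}.
From D: component {D, F}.
That's 3 components.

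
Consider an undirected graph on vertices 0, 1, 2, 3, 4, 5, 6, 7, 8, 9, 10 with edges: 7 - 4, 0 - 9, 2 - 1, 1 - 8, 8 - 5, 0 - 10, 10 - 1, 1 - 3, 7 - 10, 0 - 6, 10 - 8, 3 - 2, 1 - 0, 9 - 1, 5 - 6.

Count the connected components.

1

From 0: component {0, 1, 2, 3, 4, 5, 6, 7, 8, 9, 10}.
That's 1 component.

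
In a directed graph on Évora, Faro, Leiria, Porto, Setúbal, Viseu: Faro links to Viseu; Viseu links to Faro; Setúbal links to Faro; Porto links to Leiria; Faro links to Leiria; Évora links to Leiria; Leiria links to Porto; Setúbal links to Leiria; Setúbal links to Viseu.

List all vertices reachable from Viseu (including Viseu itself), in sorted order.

Faro, Leiria, Porto, Viseu

Start at Viseu.
Its neighbours: Faro.
Then their neighbours: Leiria.
Then next layer: Porto.
Nothing further is reachable.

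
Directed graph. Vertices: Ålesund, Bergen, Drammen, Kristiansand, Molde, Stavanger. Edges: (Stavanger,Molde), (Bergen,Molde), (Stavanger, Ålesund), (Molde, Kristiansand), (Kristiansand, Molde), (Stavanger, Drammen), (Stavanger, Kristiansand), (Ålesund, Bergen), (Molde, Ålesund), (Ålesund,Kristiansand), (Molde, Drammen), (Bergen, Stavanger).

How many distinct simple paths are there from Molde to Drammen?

2

Molde→Ålesund→Bergen→Stavanger→Drammen
Molde→Drammen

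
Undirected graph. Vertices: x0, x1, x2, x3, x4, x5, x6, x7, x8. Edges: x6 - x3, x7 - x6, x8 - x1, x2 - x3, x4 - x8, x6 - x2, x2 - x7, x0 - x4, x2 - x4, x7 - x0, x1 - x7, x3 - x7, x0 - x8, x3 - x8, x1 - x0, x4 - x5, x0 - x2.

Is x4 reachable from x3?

Explore from x3.
Distance 1: reach x2, x6, x7, x8.
Distance 2: reach x0, x1, x4.
Found x4.

Yes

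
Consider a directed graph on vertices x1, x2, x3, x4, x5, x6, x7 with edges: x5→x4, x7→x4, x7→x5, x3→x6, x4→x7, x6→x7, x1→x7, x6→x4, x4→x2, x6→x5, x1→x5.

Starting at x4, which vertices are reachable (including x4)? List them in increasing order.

x2, x4, x5, x7

Start at x4.
Its neighbours: x2, x7.
Then their neighbours: x5.
Nothing further is reachable.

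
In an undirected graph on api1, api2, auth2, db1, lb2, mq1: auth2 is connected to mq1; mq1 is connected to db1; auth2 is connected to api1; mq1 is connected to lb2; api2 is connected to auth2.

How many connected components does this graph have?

1

From api1: component {api1, api2, auth2, db1, lb2, mq1}.
That's 1 component.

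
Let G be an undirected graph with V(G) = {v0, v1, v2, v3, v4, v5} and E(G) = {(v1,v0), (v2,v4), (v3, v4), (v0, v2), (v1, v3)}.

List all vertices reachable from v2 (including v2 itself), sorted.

Start at v2.
Its neighbours: v0, v4.
Then their neighbours: v1, v3.
Nothing further is reachable.

v0, v1, v2, v3, v4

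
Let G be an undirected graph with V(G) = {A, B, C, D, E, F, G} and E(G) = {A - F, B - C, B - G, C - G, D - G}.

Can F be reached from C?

No

Explore from C.
Distance 1: reach B, G.
Distance 2: reach D.
The search is exhausted without reaching F; it lies in a different component.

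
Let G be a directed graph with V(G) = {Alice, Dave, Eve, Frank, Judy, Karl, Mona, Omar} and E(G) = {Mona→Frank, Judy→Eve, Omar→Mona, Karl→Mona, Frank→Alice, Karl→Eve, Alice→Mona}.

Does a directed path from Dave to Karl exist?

No

Dave has no outgoing edges, so nothing is reachable from it.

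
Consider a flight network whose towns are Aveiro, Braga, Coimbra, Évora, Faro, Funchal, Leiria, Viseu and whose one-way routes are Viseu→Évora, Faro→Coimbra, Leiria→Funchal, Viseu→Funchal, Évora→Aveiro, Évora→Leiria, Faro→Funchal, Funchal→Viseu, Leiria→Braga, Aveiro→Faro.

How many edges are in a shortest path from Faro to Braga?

5

Distance 0: Faro.
Distance 1: Coimbra, Funchal.
Distance 2: Viseu.
Distance 3: Évora.
Distance 4: Aveiro, Leiria.
Distance 5: Braga — contains Braga.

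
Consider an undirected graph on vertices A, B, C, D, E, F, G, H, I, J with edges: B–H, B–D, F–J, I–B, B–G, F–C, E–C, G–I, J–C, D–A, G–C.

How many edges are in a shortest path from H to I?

Distance 0: H.
Distance 1: B.
Distance 2: D, G, I — contains I.

2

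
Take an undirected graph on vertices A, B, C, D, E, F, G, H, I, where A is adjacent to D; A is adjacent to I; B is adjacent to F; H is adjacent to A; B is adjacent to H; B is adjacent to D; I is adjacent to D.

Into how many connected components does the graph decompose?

From A: component {A, B, D, F, H, I}.
From C: component {C}.
From E: component {E}.
From G: component {G}.
That's 4 components.

4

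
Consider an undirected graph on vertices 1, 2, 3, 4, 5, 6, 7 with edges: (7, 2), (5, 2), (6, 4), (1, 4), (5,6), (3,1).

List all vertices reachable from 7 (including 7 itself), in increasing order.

1, 2, 3, 4, 5, 6, 7

Start at 7.
Its neighbours: 2.
Then their neighbours: 5.
Then next layer: 6.
Then next layer: 4.
Then next layer: 1.
Then next layer: 3.
Every vertex is now reached.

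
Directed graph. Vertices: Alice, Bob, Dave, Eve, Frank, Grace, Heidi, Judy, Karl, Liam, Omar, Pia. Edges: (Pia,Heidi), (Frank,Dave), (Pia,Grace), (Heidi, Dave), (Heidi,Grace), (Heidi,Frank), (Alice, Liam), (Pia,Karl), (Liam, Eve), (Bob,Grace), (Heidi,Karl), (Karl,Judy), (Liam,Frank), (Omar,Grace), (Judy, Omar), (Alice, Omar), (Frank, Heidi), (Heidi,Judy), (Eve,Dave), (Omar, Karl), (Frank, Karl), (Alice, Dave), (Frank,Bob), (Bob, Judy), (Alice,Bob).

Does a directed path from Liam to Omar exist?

Explore from Liam.
Distance 1: reach Eve, Frank.
Distance 2: reach Bob, Dave, Heidi, Karl.
Distance 3: reach Grace, Judy.
Distance 4: reach Omar.
Found Omar.

Yes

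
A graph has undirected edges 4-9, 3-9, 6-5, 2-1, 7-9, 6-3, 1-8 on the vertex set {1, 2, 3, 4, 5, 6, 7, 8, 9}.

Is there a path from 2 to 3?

No

Explore from 2.
Distance 1: reach 1.
Distance 2: reach 8.
The search is exhausted without reaching 3; it lies in a different component.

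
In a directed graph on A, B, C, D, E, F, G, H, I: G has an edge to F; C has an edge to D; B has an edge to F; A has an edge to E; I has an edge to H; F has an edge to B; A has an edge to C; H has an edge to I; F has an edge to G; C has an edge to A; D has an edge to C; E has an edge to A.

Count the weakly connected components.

From A: component {A, C, D, E}.
From B: component {B, F, G}.
From H: component {H, I}.
That's 3 components.

3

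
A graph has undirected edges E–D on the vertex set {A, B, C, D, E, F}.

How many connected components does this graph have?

From A: component {A}.
From B: component {B}.
From C: component {C}.
From D: component {D, E}.
From F: component {F}.
That's 5 components.

5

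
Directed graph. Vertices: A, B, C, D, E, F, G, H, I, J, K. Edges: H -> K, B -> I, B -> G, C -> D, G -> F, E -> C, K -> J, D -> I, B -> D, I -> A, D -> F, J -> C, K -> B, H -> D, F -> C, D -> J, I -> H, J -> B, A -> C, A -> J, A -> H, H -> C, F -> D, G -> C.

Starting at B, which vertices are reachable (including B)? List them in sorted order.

A, B, C, D, F, G, H, I, J, K

Start at B.
Its neighbours: D, G, I.
Then their neighbours: A, C, F, H, J.
Then next layer: K.
Nothing further is reachable.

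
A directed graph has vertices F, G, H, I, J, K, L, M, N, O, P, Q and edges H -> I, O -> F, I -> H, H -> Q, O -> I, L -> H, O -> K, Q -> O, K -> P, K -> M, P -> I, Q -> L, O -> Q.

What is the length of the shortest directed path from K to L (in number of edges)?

5

Distance 0: K.
Distance 1: M, P.
Distance 2: I.
Distance 3: H.
Distance 4: Q.
Distance 5: L, O — contains L.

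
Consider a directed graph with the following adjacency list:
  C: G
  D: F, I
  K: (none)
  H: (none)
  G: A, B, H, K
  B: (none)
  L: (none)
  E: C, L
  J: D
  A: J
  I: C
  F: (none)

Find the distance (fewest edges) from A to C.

4

Distance 0: A.
Distance 1: J.
Distance 2: D.
Distance 3: F, I.
Distance 4: C — contains C.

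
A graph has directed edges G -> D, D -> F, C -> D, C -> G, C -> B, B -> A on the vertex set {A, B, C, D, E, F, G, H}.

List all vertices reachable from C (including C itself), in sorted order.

Start at C.
Its neighbours: B, D, G.
Then their neighbours: A, F.
Nothing further is reachable.

A, B, C, D, F, G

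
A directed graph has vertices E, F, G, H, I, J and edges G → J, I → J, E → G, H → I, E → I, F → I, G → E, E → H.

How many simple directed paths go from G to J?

3

G→E→H→I→J
G→E→I→J
G→J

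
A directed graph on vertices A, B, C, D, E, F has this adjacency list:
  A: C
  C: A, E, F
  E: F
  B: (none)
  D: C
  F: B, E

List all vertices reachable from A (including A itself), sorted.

A, B, C, E, F

Start at A.
Its neighbours: C.
Then their neighbours: E, F.
Then next layer: B.
Nothing further is reachable.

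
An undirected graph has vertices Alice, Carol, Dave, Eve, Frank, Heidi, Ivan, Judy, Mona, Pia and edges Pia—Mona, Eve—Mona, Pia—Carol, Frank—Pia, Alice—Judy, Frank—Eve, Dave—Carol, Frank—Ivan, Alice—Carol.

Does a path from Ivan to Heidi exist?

No

Explore from Ivan.
Distance 1: reach Frank.
Distance 2: reach Eve, Pia.
Distance 3: reach Carol, Mona.
Distance 4: reach Alice, Dave.
Distance 5: reach Judy.
The search is exhausted without reaching Heidi; it lies in a different component.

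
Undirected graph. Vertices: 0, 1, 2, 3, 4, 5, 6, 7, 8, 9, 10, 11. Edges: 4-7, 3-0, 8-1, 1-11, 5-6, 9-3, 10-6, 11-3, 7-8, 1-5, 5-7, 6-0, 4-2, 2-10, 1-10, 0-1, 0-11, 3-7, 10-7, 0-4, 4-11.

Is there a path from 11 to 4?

Explore from 11.
Distance 1: reach 0, 1, 3, 4.
Found 4.

Yes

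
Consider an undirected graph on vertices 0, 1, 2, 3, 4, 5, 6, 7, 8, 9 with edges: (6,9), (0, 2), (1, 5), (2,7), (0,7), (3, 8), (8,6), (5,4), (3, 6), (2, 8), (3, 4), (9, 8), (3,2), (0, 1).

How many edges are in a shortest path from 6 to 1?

Distance 0: 6.
Distance 1: 3, 8, 9.
Distance 2: 2, 4.
Distance 3: 0, 5, 7.
Distance 4: 1 — contains 1.

4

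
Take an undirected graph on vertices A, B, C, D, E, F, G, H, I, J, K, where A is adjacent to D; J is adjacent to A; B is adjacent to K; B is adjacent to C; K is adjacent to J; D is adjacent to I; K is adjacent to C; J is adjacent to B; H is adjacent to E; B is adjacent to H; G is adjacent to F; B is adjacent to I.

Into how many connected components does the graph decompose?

2

From A: component {A, B, C, D, E, H, I, J, K}.
From F: component {F, G}.
That's 2 components.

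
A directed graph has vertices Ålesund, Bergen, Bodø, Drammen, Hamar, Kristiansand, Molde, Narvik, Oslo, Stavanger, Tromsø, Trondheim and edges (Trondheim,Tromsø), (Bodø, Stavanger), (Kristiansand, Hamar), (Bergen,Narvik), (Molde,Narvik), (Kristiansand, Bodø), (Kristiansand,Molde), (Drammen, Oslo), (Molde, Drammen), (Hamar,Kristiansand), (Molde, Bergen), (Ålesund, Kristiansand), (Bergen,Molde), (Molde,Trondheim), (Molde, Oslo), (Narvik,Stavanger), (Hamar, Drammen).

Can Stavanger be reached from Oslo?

No

Oslo has no outgoing edges, so nothing is reachable from it.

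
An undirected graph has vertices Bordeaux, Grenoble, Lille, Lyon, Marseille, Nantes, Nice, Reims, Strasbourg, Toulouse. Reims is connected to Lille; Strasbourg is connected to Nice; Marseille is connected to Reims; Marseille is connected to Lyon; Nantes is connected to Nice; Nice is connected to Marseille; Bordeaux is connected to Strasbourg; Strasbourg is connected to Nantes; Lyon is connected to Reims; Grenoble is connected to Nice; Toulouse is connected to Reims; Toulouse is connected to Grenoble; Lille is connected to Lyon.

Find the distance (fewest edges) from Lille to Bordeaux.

5

Distance 0: Lille.
Distance 1: Lyon, Reims.
Distance 2: Marseille, Toulouse.
Distance 3: Grenoble, Nice.
Distance 4: Nantes, Strasbourg.
Distance 5: Bordeaux — contains Bordeaux.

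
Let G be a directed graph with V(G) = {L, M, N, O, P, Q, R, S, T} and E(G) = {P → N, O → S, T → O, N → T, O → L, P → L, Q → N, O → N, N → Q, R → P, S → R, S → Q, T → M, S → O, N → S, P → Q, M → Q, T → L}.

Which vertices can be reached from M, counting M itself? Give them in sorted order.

Start at M.
Its neighbours: Q.
Then their neighbours: N.
Then next layer: S, T.
Then next layer: L, O, R.
Then next layer: P.
Every vertex is now reached.

L, M, N, O, P, Q, R, S, T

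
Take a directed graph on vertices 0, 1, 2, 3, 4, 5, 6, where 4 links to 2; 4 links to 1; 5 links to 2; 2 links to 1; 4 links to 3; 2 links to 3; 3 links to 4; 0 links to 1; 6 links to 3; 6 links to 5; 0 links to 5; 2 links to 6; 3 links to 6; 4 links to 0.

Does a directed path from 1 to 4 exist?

1 has no outgoing edges, so nothing is reachable from it.

No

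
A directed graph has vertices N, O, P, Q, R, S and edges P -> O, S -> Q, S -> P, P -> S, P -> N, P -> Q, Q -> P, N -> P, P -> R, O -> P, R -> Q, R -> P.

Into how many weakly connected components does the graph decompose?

1

From N: component {N, O, P, Q, R, S}.
That's 1 component.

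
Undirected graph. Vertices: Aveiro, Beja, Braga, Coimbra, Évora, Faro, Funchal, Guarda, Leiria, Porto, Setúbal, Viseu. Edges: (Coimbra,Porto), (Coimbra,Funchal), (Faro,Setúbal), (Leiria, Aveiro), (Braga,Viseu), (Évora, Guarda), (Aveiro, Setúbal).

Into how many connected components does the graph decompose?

5

From Aveiro: component {Aveiro, Faro, Leiria, Setúbal}.
From Beja: component {Beja}.
From Braga: component {Braga, Viseu}.
From Coimbra: component {Coimbra, Funchal, Porto}.
From Évora: component {Évora, Guarda}.
That's 5 components.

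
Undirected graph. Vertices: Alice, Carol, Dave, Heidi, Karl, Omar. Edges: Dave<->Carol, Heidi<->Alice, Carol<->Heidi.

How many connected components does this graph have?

3

From Alice: component {Alice, Carol, Dave, Heidi}.
From Karl: component {Karl}.
From Omar: component {Omar}.
That's 3 components.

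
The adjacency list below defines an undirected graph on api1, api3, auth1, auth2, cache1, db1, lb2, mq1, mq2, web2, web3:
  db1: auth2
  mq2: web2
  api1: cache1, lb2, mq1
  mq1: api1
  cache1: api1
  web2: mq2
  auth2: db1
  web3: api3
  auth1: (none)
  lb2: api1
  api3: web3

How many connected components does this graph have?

5

From api1: component {api1, cache1, lb2, mq1}.
From api3: component {api3, web3}.
From auth1: component {auth1}.
From auth2: component {auth2, db1}.
From mq2: component {mq2, web2}.
That's 5 components.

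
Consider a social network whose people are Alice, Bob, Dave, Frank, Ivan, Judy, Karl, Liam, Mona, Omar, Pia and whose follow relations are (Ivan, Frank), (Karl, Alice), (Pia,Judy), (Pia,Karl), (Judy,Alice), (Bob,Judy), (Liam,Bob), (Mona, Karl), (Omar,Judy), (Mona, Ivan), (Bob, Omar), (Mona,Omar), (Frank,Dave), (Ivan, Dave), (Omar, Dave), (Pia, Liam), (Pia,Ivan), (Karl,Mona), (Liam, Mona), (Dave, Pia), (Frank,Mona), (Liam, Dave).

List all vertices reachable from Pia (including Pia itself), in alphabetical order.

Alice, Bob, Dave, Frank, Ivan, Judy, Karl, Liam, Mona, Omar, Pia

Start at Pia.
Its neighbours: Ivan, Judy, Karl, Liam.
Then their neighbours: Alice, Bob, Dave, Frank, Mona.
Then next layer: Omar.
Every vertex is now reached.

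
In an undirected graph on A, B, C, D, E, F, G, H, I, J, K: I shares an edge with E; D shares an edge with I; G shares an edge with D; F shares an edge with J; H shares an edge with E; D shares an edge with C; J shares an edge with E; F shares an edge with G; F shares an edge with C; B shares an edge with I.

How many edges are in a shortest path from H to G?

Distance 0: H.
Distance 1: E.
Distance 2: I, J.
Distance 3: B, D, F.
Distance 4: C, G — contains G.

4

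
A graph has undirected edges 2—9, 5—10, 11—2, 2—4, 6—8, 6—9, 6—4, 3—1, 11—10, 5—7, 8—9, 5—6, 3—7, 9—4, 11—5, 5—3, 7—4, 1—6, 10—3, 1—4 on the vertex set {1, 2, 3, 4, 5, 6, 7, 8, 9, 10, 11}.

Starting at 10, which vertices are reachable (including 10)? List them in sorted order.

1, 2, 3, 4, 5, 6, 7, 8, 9, 10, 11

Start at 10.
Its neighbours: 3, 5, 11.
Then their neighbours: 1, 2, 6, 7.
Then next layer: 4, 8, 9.
Every vertex is now reached.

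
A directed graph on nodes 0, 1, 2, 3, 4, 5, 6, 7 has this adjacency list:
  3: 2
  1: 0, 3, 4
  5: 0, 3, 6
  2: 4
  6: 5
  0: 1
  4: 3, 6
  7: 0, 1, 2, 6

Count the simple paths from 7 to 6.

7→0→1→3→2→4→6
7→0→1→4→6
7→1→3→2→4→6
7→1→4→6
7→2→4→6
7→6

6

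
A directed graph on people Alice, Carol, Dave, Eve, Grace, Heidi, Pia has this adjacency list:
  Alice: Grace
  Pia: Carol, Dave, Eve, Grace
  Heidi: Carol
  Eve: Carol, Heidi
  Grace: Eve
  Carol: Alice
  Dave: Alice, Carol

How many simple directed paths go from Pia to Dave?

Pia→Dave

1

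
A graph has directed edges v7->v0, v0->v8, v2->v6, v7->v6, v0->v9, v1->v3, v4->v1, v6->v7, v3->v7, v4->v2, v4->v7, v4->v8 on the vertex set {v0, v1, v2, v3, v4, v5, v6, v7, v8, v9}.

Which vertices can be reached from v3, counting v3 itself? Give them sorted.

Start at v3.
Its neighbours: v7.
Then their neighbours: v0, v6.
Then next layer: v8, v9.
Nothing further is reachable.

v0, v3, v6, v7, v8, v9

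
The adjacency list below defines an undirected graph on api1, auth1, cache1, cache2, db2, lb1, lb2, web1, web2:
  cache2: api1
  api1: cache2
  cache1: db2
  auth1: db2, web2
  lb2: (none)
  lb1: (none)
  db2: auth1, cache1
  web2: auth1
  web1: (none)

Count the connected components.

5

From api1: component {api1, cache2}.
From auth1: component {auth1, cache1, db2, web2}.
From lb1: component {lb1}.
From lb2: component {lb2}.
From web1: component {web1}.
That's 5 components.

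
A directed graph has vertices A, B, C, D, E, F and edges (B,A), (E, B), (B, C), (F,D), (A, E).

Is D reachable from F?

Explore from F.
Distance 1: reach D.
Found D.

Yes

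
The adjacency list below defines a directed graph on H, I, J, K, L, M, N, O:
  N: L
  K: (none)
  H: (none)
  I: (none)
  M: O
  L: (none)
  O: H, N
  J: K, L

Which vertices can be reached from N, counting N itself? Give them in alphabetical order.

L, N

Start at N.
Its neighbours: L.
Nothing further is reachable.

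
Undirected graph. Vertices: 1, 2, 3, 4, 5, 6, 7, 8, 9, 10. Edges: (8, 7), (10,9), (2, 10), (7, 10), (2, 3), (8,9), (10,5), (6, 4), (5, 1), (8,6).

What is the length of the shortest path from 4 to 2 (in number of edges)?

Distance 0: 4.
Distance 1: 6.
Distance 2: 8.
Distance 3: 7, 9.
Distance 4: 10.
Distance 5: 2, 5 — contains 2.

5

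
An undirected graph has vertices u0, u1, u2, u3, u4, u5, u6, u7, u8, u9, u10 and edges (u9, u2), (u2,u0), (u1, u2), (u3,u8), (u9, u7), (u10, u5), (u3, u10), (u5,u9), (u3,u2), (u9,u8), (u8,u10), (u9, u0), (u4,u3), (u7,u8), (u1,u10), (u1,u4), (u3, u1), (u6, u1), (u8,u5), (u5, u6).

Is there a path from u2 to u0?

Yes

Explore from u2.
Distance 1: reach u0, u1, u3, u9.
Found u0.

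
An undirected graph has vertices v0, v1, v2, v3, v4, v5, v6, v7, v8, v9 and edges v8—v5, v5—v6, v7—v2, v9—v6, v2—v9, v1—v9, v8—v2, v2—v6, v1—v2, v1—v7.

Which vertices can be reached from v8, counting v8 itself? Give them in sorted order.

v1, v2, v5, v6, v7, v8, v9

Start at v8.
Its neighbours: v2, v5.
Then their neighbours: v1, v6, v7, v9.
Nothing further is reachable.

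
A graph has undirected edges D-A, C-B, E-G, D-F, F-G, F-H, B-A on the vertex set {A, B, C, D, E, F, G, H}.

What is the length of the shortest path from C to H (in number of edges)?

Distance 0: C.
Distance 1: B.
Distance 2: A.
Distance 3: D.
Distance 4: F.
Distance 5: G, H — contains H.

5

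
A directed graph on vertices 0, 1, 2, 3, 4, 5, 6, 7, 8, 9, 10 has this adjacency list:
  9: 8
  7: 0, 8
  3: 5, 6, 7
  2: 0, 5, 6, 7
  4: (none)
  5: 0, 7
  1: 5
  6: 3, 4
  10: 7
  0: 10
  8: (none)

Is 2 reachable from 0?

Explore from 0.
Distance 1: reach 10.
Distance 2: reach 7.
Distance 3: reach 8.
The search from 0 is exhausted; no directed path reaches 2.

No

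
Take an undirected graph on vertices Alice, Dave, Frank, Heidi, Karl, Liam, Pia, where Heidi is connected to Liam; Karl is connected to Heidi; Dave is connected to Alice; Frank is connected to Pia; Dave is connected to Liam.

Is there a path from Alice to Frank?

No

Explore from Alice.
Distance 1: reach Dave.
Distance 2: reach Liam.
Distance 3: reach Heidi.
Distance 4: reach Karl.
The search is exhausted without reaching Frank; it lies in a different component.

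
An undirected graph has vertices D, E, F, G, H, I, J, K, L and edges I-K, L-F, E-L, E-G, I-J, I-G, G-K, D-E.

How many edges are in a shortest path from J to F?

5

Distance 0: J.
Distance 1: I.
Distance 2: G, K.
Distance 3: E.
Distance 4: D, L.
Distance 5: F — contains F.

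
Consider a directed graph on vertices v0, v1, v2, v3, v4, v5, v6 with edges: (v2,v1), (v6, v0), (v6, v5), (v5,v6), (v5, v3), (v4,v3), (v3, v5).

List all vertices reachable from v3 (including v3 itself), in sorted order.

Start at v3.
Its neighbours: v5.
Then their neighbours: v6.
Then next layer: v0.
Nothing further is reachable.

v0, v3, v5, v6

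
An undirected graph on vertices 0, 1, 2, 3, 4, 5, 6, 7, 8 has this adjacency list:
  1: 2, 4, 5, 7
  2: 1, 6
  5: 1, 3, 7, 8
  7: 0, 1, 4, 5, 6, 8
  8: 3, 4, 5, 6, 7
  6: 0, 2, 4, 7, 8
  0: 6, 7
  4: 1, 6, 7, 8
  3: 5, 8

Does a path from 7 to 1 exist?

Explore from 7.
Distance 1: reach 0, 1, 4, 5, 6, 8.
Found 1.

Yes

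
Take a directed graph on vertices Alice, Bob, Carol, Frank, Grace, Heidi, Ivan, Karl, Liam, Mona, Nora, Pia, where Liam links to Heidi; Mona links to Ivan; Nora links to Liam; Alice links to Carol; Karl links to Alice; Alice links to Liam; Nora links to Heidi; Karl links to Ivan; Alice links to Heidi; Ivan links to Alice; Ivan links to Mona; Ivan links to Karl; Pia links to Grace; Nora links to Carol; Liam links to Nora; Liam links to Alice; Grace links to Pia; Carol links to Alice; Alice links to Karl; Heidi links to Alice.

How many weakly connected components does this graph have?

From Alice: component {Alice, Carol, Heidi, Ivan, Karl, Liam, Mona, Nora}.
From Bob: component {Bob}.
From Frank: component {Frank}.
From Grace: component {Grace, Pia}.
That's 4 components.

4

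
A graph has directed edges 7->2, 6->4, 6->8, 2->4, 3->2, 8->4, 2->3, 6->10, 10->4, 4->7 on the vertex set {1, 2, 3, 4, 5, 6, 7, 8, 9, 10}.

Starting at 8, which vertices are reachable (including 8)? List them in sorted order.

2, 3, 4, 7, 8

Start at 8.
Its neighbours: 4.
Then their neighbours: 7.
Then next layer: 2.
Then next layer: 3.
Nothing further is reachable.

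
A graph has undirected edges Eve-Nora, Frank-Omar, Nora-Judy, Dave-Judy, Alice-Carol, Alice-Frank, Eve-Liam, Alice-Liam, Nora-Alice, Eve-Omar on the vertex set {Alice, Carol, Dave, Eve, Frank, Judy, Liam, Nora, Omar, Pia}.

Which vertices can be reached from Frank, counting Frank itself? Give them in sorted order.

Start at Frank.
Its neighbours: Alice, Omar.
Then their neighbours: Carol, Eve, Liam, Nora.
Then next layer: Judy.
Then next layer: Dave.
Nothing further is reachable.

Alice, Carol, Dave, Eve, Frank, Judy, Liam, Nora, Omar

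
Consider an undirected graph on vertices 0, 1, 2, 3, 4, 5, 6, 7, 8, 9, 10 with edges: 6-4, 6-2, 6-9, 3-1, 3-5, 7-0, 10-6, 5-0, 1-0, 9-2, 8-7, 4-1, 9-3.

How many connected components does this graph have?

1

From 0: component {0, 1, 2, 3, 4, 5, 6, 7, 8, 9, 10}.
That's 1 component.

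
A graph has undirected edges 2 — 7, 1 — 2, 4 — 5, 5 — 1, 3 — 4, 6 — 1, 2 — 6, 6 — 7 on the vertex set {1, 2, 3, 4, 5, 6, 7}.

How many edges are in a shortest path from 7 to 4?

Distance 0: 7.
Distance 1: 2, 6.
Distance 2: 1.
Distance 3: 5.
Distance 4: 4 — contains 4.

4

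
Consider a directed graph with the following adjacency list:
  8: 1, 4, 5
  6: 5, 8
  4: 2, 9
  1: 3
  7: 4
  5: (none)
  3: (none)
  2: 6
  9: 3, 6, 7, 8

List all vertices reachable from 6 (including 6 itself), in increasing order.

1, 2, 3, 4, 5, 6, 7, 8, 9

Start at 6.
Its neighbours: 5, 8.
Then their neighbours: 1, 4.
Then next layer: 2, 3, 9.
Then next layer: 7.
Every vertex is now reached.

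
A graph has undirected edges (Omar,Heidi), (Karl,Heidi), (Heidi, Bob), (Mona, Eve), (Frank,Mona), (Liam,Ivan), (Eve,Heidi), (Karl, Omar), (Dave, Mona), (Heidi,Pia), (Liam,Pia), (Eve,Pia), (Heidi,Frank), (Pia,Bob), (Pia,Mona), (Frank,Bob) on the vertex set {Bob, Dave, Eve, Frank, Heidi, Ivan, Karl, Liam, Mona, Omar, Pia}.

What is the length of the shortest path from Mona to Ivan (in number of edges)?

Distance 0: Mona.
Distance 1: Dave, Eve, Frank, Pia.
Distance 2: Bob, Heidi, Liam.
Distance 3: Ivan, Karl, Omar — contains Ivan.

3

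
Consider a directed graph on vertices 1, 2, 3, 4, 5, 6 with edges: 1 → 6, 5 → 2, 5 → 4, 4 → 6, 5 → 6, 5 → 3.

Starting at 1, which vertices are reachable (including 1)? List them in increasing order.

Start at 1.
Its neighbours: 6.
Nothing further is reachable.

1, 6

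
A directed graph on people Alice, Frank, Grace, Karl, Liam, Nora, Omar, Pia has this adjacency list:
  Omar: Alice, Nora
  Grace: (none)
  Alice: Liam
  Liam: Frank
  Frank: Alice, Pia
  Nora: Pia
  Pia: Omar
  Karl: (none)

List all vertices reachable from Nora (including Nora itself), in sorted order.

Alice, Frank, Liam, Nora, Omar, Pia

Start at Nora.
Its neighbours: Pia.
Then their neighbours: Omar.
Then next layer: Alice.
Then next layer: Liam.
Then next layer: Frank.
Nothing further is reachable.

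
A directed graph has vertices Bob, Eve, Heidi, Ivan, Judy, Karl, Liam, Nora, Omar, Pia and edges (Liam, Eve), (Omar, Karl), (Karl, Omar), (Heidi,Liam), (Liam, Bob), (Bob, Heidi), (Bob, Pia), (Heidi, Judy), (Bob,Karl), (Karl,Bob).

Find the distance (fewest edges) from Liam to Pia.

Distance 0: Liam.
Distance 1: Bob, Eve.
Distance 2: Heidi, Karl, Pia — contains Pia.

2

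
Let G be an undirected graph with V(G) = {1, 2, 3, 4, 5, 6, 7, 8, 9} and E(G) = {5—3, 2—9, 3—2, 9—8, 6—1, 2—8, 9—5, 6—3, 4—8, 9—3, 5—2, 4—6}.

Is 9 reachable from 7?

7 has no edges, so nothing is reachable from it.

No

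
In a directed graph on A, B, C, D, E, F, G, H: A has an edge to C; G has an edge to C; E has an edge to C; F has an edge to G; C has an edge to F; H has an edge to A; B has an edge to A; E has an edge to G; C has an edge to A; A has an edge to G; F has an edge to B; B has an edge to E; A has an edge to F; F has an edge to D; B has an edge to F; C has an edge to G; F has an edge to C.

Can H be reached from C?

Explore from C.
Distance 1: reach A, F, G.
Distance 2: reach B, D.
Distance 3: reach E.
The search from C is exhausted; no directed path reaches H.

No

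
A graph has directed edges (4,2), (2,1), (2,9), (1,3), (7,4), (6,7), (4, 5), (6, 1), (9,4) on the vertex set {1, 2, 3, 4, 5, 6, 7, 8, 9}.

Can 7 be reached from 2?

No

Explore from 2.
Distance 1: reach 1, 9.
Distance 2: reach 3, 4.
Distance 3: reach 5.
The search from 2 is exhausted; no directed path reaches 7.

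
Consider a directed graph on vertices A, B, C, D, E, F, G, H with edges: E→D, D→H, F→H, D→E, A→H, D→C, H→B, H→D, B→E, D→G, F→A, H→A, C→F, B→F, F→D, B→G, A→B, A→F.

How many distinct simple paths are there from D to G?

7

D→C→F→A→B→G
D→C→F→A→H→B→G
D→C→F→H→A→B→G
D→C→F→H→B→G
D→G
D→H→A→B→G
D→H→B→G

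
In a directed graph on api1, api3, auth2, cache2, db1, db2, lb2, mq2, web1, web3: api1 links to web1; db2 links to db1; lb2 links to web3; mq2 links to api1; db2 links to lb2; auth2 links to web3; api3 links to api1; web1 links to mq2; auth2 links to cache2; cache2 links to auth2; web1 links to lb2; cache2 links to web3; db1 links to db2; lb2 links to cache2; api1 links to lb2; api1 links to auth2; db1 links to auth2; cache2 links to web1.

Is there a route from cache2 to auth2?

Explore from cache2.
Distance 1: reach auth2, web1, web3.
Found auth2.

Yes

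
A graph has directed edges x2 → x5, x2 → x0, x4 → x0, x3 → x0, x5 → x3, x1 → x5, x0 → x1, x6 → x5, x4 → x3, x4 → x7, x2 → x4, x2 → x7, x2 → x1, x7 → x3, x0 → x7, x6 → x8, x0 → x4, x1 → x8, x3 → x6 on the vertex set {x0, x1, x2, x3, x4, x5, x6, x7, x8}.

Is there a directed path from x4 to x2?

No

Explore from x4.
Distance 1: reach x0, x3, x7.
Distance 2: reach x1, x6.
Distance 3: reach x5, x8.
The search from x4 is exhausted; no directed path reaches x2.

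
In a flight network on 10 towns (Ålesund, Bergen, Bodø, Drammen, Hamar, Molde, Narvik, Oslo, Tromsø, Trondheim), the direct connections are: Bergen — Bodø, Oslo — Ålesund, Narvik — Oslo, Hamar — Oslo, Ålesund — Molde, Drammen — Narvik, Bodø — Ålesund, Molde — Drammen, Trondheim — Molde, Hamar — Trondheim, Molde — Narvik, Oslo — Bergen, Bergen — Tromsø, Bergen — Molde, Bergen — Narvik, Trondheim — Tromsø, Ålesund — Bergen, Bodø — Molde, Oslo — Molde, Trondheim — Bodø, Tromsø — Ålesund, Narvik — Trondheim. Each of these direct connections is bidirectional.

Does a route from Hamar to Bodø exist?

Yes

Explore from Hamar.
Distance 1: reach Oslo, Trondheim.
Distance 2: reach Ålesund, Bergen, Bodø, Molde, Narvik, Tromsø.
Found Bodø.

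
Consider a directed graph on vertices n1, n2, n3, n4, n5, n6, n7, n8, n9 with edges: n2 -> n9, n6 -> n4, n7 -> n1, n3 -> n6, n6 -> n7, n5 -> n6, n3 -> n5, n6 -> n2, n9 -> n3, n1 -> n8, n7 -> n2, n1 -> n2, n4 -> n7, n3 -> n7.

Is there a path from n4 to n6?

Yes

Explore from n4.
Distance 1: reach n7.
Distance 2: reach n1, n2.
Distance 3: reach n8, n9.
Distance 4: reach n3.
Distance 5: reach n5, n6.
Found n6.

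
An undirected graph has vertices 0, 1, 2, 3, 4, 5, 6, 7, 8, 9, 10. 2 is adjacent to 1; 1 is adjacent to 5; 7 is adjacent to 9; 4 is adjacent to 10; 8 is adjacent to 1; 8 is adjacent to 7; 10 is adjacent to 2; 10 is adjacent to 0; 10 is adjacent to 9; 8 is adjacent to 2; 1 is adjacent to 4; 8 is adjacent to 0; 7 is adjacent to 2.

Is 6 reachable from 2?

No

Explore from 2.
Distance 1: reach 1, 7, 8, 10.
Distance 2: reach 0, 4, 5, 9.
The search is exhausted without reaching 6; it lies in a different component.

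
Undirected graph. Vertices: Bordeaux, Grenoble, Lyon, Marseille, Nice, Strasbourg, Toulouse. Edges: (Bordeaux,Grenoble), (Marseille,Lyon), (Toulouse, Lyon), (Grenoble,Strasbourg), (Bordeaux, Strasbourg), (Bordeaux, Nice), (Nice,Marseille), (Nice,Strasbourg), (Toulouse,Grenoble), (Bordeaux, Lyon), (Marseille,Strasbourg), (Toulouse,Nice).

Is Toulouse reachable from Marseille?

Explore from Marseille.
Distance 1: reach Lyon, Nice, Strasbourg.
Distance 2: reach Bordeaux, Grenoble, Toulouse.
Found Toulouse.

Yes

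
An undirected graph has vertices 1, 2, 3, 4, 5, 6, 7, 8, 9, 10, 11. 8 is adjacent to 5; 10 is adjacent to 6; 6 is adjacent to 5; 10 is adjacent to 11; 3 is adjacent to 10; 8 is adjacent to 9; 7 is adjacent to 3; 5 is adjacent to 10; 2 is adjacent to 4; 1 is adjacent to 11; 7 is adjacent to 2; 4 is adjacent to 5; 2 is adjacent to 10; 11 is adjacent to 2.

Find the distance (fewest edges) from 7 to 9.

5

Distance 0: 7.
Distance 1: 2, 3.
Distance 2: 4, 10, 11.
Distance 3: 1, 5, 6.
Distance 4: 8.
Distance 5: 9 — contains 9.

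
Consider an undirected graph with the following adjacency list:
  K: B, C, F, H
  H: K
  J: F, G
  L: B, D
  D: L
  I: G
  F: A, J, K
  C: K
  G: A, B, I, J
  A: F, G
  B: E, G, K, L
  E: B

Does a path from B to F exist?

Yes

Explore from B.
Distance 1: reach E, G, K, L.
Distance 2: reach A, C, D, F, H, I, J.
Found F.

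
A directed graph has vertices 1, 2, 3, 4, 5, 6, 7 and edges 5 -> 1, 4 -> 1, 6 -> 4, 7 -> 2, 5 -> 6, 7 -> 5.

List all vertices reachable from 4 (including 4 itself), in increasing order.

Start at 4.
Its neighbours: 1.
Nothing further is reachable.

1, 4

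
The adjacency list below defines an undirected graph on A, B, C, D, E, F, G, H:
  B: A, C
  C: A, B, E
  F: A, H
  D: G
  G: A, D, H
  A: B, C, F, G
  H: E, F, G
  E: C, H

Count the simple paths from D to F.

D–G–A–B–C–E–H–F
D–G–A–C–E–H–F
D–G–A–F
D–G–H–E–C–A–F
D–G–H–E–C–B–A–F
D–G–H–F

6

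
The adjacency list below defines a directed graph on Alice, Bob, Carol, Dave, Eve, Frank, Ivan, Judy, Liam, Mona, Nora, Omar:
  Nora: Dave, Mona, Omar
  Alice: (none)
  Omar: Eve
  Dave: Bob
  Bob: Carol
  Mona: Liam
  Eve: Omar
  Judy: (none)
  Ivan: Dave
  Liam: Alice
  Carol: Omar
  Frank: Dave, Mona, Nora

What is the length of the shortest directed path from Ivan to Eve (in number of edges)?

5

Distance 0: Ivan.
Distance 1: Dave.
Distance 2: Bob.
Distance 3: Carol.
Distance 4: Omar.
Distance 5: Eve — contains Eve.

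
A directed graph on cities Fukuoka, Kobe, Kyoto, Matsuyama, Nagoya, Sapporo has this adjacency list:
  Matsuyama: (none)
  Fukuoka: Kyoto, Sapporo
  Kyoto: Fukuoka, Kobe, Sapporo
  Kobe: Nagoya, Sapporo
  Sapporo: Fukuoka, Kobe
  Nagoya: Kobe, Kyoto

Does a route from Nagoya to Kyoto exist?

Explore from Nagoya.
Distance 1: reach Kobe, Kyoto.
Found Kyoto.

Yes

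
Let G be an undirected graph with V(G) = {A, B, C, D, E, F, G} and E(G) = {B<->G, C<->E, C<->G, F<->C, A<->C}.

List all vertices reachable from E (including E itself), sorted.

Start at E.
Its neighbours: C.
Then their neighbours: A, F, G.
Then next layer: B.
Nothing further is reachable.

A, B, C, E, F, G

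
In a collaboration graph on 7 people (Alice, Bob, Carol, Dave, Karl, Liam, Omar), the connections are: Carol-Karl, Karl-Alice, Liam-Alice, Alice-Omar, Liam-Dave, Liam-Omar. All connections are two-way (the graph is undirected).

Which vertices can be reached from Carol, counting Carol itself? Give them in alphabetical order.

Start at Carol.
Its neighbours: Karl.
Then their neighbours: Alice.
Then next layer: Liam, Omar.
Then next layer: Dave.
Nothing further is reachable.

Alice, Carol, Dave, Karl, Liam, Omar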